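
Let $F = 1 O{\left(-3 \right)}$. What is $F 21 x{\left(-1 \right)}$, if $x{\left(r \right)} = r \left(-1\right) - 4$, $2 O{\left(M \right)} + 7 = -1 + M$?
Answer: $\frac{693}{2} \approx 346.5$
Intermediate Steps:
$O{\left(M \right)} = -4 + \frac{M}{2}$ ($O{\left(M \right)} = - \frac{7}{2} + \frac{-1 + M}{2} = - \frac{7}{2} + \left(- \frac{1}{2} + \frac{M}{2}\right) = -4 + \frac{M}{2}$)
$x{\left(r \right)} = -4 - r$ ($x{\left(r \right)} = - r - 4 = -4 - r$)
$F = - \frac{11}{2}$ ($F = 1 \left(-4 + \frac{1}{2} \left(-3\right)\right) = 1 \left(-4 - \frac{3}{2}\right) = 1 \left(- \frac{11}{2}\right) = - \frac{11}{2} \approx -5.5$)
$F 21 x{\left(-1 \right)} = \left(- \frac{11}{2}\right) 21 \left(-4 - -1\right) = - \frac{231 \left(-4 + 1\right)}{2} = \left(- \frac{231}{2}\right) \left(-3\right) = \frac{693}{2}$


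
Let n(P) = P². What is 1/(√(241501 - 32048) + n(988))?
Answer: 976144/952856899283 - √209453/952856899283 ≈ 1.0240e-6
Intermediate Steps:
1/(√(241501 - 32048) + n(988)) = 1/(√(241501 - 32048) + 988²) = 1/(√209453 + 976144) = 1/(976144 + √209453)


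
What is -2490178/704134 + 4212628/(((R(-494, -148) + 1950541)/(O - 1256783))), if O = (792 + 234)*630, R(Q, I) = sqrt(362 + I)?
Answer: -252262849812122890631473/191353956661611327 + 367342967012*sqrt(214)/543515741781 ≈ -1.3183e+6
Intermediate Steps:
O = 646380 (O = 1026*630 = 646380)
-2490178/704134 + 4212628/(((R(-494, -148) + 1950541)/(O - 1256783))) = -2490178/704134 + 4212628/(((sqrt(362 - 148) + 1950541)/(646380 - 1256783))) = -2490178*1/704134 + 4212628/(((sqrt(214) + 1950541)/(-610403))) = -1245089/352067 + 4212628/(((1950541 + sqrt(214))*(-1/610403))) = -1245089/352067 + 4212628/(-1950541/610403 - sqrt(214)/610403)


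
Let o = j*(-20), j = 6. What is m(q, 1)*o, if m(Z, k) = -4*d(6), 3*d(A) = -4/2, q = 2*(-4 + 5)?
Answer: -320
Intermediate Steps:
q = 2 (q = 2*1 = 2)
d(A) = -⅔ (d(A) = (-4/2)/3 = (-4*½)/3 = (⅓)*(-2) = -⅔)
m(Z, k) = 8/3 (m(Z, k) = -4*(-⅔) = 8/3)
o = -120 (o = 6*(-20) = -120)
m(q, 1)*o = (8/3)*(-120) = -320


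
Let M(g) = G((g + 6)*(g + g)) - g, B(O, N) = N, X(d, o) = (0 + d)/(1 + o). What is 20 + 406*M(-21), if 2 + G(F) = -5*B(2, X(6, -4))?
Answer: 11794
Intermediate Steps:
X(d, o) = d/(1 + o)
G(F) = 8 (G(F) = -2 - 30/(1 - 4) = -2 - 30/(-3) = -2 - 30*(-1)/3 = -2 - 5*(-2) = -2 + 10 = 8)
M(g) = 8 - g
20 + 406*M(-21) = 20 + 406*(8 - 1*(-21)) = 20 + 406*(8 + 21) = 20 + 406*29 = 20 + 11774 = 11794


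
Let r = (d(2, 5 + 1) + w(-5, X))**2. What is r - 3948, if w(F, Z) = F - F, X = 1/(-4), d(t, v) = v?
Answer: -3912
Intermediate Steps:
X = -1/4 ≈ -0.25000
w(F, Z) = 0
r = 36 (r = ((5 + 1) + 0)**2 = (6 + 0)**2 = 6**2 = 36)
r - 3948 = 36 - 3948 = -3912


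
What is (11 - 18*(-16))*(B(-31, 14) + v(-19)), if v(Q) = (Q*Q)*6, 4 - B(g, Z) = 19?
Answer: 643149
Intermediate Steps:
B(g, Z) = -15 (B(g, Z) = 4 - 1*19 = 4 - 19 = -15)
v(Q) = 6*Q² (v(Q) = Q²*6 = 6*Q²)
(11 - 18*(-16))*(B(-31, 14) + v(-19)) = (11 - 18*(-16))*(-15 + 6*(-19)²) = (11 + 288)*(-15 + 6*361) = 299*(-15 + 2166) = 299*2151 = 643149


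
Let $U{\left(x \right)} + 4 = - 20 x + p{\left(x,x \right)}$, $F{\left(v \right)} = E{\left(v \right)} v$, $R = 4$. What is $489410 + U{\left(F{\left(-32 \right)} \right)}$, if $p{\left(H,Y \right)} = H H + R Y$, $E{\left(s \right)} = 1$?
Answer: $490942$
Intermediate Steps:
$p{\left(H,Y \right)} = H^{2} + 4 Y$ ($p{\left(H,Y \right)} = H H + 4 Y = H^{2} + 4 Y$)
$F{\left(v \right)} = v$ ($F{\left(v \right)} = 1 v = v$)
$U{\left(x \right)} = -4 + x^{2} - 16 x$ ($U{\left(x \right)} = -4 - \left(- x^{2} + 16 x\right) = -4 + \left(x^{2} - 16 x\right) = -4 + x^{2} - 16 x$)
$489410 + U{\left(F{\left(-32 \right)} \right)} = 489410 - \left(-508 - 1024\right) = 489410 + \left(-4 + 1024 + 512\right) = 489410 + 1532 = 490942$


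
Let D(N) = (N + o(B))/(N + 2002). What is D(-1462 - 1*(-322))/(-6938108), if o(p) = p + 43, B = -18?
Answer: 1115/5980649096 ≈ 1.8643e-7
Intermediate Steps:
o(p) = 43 + p
D(N) = (25 + N)/(2002 + N) (D(N) = (N + (43 - 18))/(N + 2002) = (N + 25)/(2002 + N) = (25 + N)/(2002 + N))
D(-1462 - 1*(-322))/(-6938108) = ((25 + (-1462 - 1*(-322)))/(2002 + (-1462 - 1*(-322))))/(-6938108) = ((25 + (-1462 + 322))/(2002 + (-1462 + 322)))*(-1/6938108) = ((25 - 1140)/(2002 - 1140))*(-1/6938108) = (-1115/862)*(-1/6938108) = ((1/862)*(-1115))*(-1/6938108) = -1115/862*(-1/6938108) = 1115/5980649096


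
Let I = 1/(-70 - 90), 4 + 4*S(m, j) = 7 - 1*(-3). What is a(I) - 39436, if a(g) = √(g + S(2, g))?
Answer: -39436 + √2390/40 ≈ -39435.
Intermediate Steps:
S(m, j) = 3/2 (S(m, j) = -1 + (7 - 1*(-3))/4 = -1 + (7 + 3)/4 = -1 + (¼)*10 = -1 + 5/2 = 3/2)
I = -1/160 (I = 1/(-160) = -1/160 ≈ -0.0062500)
a(g) = √(3/2 + g) (a(g) = √(g + 3/2) = √(3/2 + g))
a(I) - 39436 = √(6 + 4*(-1/160))/2 - 39436 = √(6 - 1/40)/2 - 39436 = √(239/40)/2 - 39436 = (√2390/20)/2 - 39436 = √2390/40 - 39436 = -39436 + √2390/40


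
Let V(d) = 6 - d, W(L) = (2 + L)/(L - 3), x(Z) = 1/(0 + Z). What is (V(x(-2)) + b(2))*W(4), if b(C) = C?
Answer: 51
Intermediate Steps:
x(Z) = 1/Z
W(L) = (2 + L)/(-3 + L)
(V(x(-2)) + b(2))*W(4) = ((6 - 1/(-2)) + 2)*((2 + 4)/(-3 + 4)) = ((6 - 1*(-½)) + 2)*(6/1) = ((6 + ½) + 2)*(1*6) = (13/2 + 2)*6 = (17/2)*6 = 51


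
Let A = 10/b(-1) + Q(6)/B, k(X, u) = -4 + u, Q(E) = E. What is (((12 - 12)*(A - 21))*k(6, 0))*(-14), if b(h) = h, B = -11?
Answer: 0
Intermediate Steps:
A = -116/11 (A = 10/(-1) + 6/(-11) = 10*(-1) + 6*(-1/11) = -10 - 6/11 = -116/11 ≈ -10.545)
(((12 - 12)*(A - 21))*k(6, 0))*(-14) = (((12 - 12)*(-116/11 - 21))*(-4 + 0))*(-14) = ((0*(-347/11))*(-4))*(-14) = (0*(-4))*(-14) = 0*(-14) = 0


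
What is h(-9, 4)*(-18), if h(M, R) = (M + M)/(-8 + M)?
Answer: -324/17 ≈ -19.059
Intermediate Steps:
h(M, R) = 2*M/(-8 + M) (h(M, R) = (2*M)/(-8 + M) = 2*M/(-8 + M))
h(-9, 4)*(-18) = (2*(-9)/(-8 - 9))*(-18) = (2*(-9)/(-17))*(-18) = (2*(-9)*(-1/17))*(-18) = (18/17)*(-18) = -324/17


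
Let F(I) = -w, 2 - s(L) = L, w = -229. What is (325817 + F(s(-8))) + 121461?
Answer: 447507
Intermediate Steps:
s(L) = 2 - L
F(I) = 229 (F(I) = -1*(-229) = 229)
(325817 + F(s(-8))) + 121461 = (325817 + 229) + 121461 = 326046 + 121461 = 447507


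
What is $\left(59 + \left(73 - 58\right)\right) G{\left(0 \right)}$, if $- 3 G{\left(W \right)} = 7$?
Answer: $- \frac{518}{3} \approx -172.67$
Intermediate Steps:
$G{\left(W \right)} = - \frac{7}{3}$ ($G{\left(W \right)} = \left(- \frac{1}{3}\right) 7 = - \frac{7}{3}$)
$\left(59 + \left(73 - 58\right)\right) G{\left(0 \right)} = \left(59 + \left(73 - 58\right)\right) \left(- \frac{7}{3}\right) = \left(59 + 15\right) \left(- \frac{7}{3}\right) = 74 \left(- \frac{7}{3}\right) = - \frac{518}{3}$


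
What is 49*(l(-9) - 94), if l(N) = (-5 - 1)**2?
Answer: -2842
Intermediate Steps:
l(N) = 36 (l(N) = (-6)**2 = 36)
49*(l(-9) - 94) = 49*(36 - 94) = 49*(-58) = -2842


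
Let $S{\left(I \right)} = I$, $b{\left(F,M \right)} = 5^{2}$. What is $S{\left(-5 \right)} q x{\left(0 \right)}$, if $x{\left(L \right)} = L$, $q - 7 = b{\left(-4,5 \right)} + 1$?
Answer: $0$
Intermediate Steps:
$b{\left(F,M \right)} = 25$
$q = 33$ ($q = 7 + \left(25 + 1\right) = 7 + 26 = 33$)
$S{\left(-5 \right)} q x{\left(0 \right)} = \left(-5\right) 33 \cdot 0 = \left(-165\right) 0 = 0$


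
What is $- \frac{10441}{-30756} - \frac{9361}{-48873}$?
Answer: $\frac{24187573}{45549636} \approx 0.53102$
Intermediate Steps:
$- \frac{10441}{-30756} - \frac{9361}{-48873} = \left(-10441\right) \left(- \frac{1}{30756}\right) - - \frac{851}{4443} = \frac{10441}{30756} + \frac{851}{4443} = \frac{24187573}{45549636}$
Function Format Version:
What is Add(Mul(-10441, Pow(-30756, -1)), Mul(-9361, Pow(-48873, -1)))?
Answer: Rational(24187573, 45549636) ≈ 0.53102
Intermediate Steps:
Add(Mul(-10441, Pow(-30756, -1)), Mul(-9361, Pow(-48873, -1))) = Add(Mul(-10441, Rational(-1, 30756)), Mul(-9361, Rational(-1, 48873))) = Add(Rational(10441, 30756), Rational(851, 4443)) = Rational(24187573, 45549636)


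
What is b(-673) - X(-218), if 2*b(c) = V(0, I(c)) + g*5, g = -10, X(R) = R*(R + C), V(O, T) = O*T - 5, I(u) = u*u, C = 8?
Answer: -91615/2 ≈ -45808.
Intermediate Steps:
I(u) = u²
V(O, T) = -5 + O*T
X(R) = R*(8 + R) (X(R) = R*(R + 8) = R*(8 + R))
b(c) = -55/2 (b(c) = ((-5 + 0*c²) - 10*5)/2 = ((-5 + 0) - 50)/2 = (-5 - 50)/2 = (½)*(-55) = -55/2)
b(-673) - X(-218) = -55/2 - (-218)*(8 - 218) = -55/2 - (-218)*(-210) = -55/2 - 1*45780 = -55/2 - 45780 = -91615/2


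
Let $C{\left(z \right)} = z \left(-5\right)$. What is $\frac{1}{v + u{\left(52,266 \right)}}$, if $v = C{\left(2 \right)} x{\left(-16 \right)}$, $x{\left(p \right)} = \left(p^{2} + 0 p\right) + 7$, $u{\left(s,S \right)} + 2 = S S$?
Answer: $\frac{1}{68124} \approx 1.4679 \cdot 10^{-5}$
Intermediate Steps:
$u{\left(s,S \right)} = -2 + S^{2}$ ($u{\left(s,S \right)} = -2 + S S = -2 + S^{2}$)
$x{\left(p \right)} = 7 + p^{2}$ ($x{\left(p \right)} = \left(p^{2} + 0\right) + 7 = p^{2} + 7 = 7 + p^{2}$)
$C{\left(z \right)} = - 5 z$
$v = -2630$ ($v = \left(-5\right) 2 \left(7 + \left(-16\right)^{2}\right) = - 10 \left(7 + 256\right) = \left(-10\right) 263 = -2630$)
$\frac{1}{v + u{\left(52,266 \right)}} = \frac{1}{-2630 - \left(2 - 266^{2}\right)} = \frac{1}{-2630 + \left(-2 + 70756\right)} = \frac{1}{-2630 + 70754} = \frac{1}{68124}$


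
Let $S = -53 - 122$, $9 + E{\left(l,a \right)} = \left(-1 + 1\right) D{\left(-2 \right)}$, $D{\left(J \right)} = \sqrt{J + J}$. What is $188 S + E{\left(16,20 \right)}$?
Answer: $-32909$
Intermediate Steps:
$D{\left(J \right)} = \sqrt{2} \sqrt{J}$ ($D{\left(J \right)} = \sqrt{2 J} = \sqrt{2} \sqrt{J}$)
$E{\left(l,a \right)} = -9$ ($E{\left(l,a \right)} = -9 + \left(-1 + 1\right) \sqrt{2} \sqrt{-2} = -9 + 0 \sqrt{2} i \sqrt{2} = -9 + 0 \cdot 2 i = -9 + 0 = -9$)
$S = -175$ ($S = -53 - 122 = -175$)
$188 S + E{\left(16,20 \right)} = 188 \left(-175\right) - 9 = -32900 - 9 = -32909$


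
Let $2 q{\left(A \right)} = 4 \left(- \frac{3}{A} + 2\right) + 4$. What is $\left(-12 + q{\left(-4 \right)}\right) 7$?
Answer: $- \frac{63}{2} \approx -31.5$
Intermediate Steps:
$q{\left(A \right)} = 6 - \frac{6}{A}$ ($q{\left(A \right)} = \frac{4 \left(- \frac{3}{A} + 2\right) + 4}{2} = \frac{4 \left(2 - \frac{3}{A}\right) + 4}{2} = \frac{\left(8 - \frac{12}{A}\right) + 4}{2} = \frac{12 - \frac{12}{A}}{2} = 6 - \frac{6}{A}$)
$\left(-12 + q{\left(-4 \right)}\right) 7 = \left(-12 + \left(6 - \frac{6}{-4}\right)\right) 7 = \left(-12 + \left(6 - - \frac{3}{2}\right)\right) 7 = \left(-12 + \left(6 + \frac{3}{2}\right)\right) 7 = \left(-12 + \frac{15}{2}\right) 7 = \left(- \frac{9}{2}\right) 7 = - \frac{63}{2}$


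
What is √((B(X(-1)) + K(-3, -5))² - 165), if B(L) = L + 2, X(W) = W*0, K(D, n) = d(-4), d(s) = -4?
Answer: I*√161 ≈ 12.689*I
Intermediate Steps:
K(D, n) = -4
X(W) = 0
B(L) = 2 + L
√((B(X(-1)) + K(-3, -5))² - 165) = √(((2 + 0) - 4)² - 165) = √((2 - 4)² - 165) = √((-2)² - 165) = √(4 - 165) = √(-161) = I*√161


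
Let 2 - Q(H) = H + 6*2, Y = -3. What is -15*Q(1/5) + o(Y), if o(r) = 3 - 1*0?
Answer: 156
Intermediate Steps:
o(r) = 3 (o(r) = 3 + 0 = 3)
Q(H) = -10 - H (Q(H) = 2 - (H + 6*2) = 2 - (H + 12) = 2 - (12 + H) = 2 + (-12 - H) = -10 - H)
-15*Q(1/5) + o(Y) = -15*(-10 - 1/5) + 3 = -15*(-10 - 1*⅕) + 3 = -15*(-10 - ⅕) + 3 = -15*(-51/5) + 3 = 153 + 3 = 156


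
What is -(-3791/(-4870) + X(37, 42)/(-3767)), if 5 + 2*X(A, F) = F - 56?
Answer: -7163481/9172645 ≈ -0.78096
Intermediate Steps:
X(A, F) = -61/2 + F/2 (X(A, F) = -5/2 + (F - 56)/2 = -5/2 + (-56 + F)/2 = -5/2 + (-28 + F/2) = -61/2 + F/2)
-(-3791/(-4870) + X(37, 42)/(-3767)) = -(-3791/(-4870) + (-61/2 + (1/2)*42)/(-3767)) = -(-3791*(-1/4870) + (-61/2 + 21)*(-1/3767)) = -(3791/4870 - 19/2*(-1/3767)) = -(3791/4870 + 19/7534) = -1*7163481/9172645 = -7163481/9172645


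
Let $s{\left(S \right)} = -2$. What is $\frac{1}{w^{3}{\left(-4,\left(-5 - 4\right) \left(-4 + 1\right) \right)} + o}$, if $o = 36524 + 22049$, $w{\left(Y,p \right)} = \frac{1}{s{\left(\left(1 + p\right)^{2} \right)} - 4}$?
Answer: $\frac{216}{12651767} \approx 1.7073 \cdot 10^{-5}$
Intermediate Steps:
$w{\left(Y,p \right)} = - \frac{1}{6}$ ($w{\left(Y,p \right)} = \frac{1}{-2 - 4} = \frac{1}{-6} = - \frac{1}{6}$)
$o = 58573$
$\frac{1}{w^{3}{\left(-4,\left(-5 - 4\right) \left(-4 + 1\right) \right)} + o} = \frac{1}{\left(- \frac{1}{6}\right)^{3} + 58573} = \frac{1}{- \frac{1}{216} + 58573} = \frac{1}{\frac{12651767}{216}} = \frac{216}{12651767}$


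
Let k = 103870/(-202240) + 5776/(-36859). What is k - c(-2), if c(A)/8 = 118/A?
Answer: 351346320095/745436416 ≈ 471.33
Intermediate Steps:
c(A) = 944/A (c(A) = 8*(118/A) = 944/A)
k = -499668257/745436416 (k = 103870*(-1/202240) + 5776*(-1/36859) = -10387/20224 - 5776/36859 = -499668257/745436416 ≈ -0.67030)
k - c(-2) = -499668257/745436416 - 944/(-2) = -499668257/745436416 - 944*(-1)/2 = -499668257/745436416 - 1*(-472) = -499668257/745436416 + 472 = 351346320095/745436416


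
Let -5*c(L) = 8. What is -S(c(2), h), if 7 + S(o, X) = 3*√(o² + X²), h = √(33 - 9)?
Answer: 7 - 6*√166/5 ≈ -8.4609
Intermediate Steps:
c(L) = -8/5 (c(L) = -⅕*8 = -8/5)
h = 2*√6 (h = √24 = 2*√6 ≈ 4.8990)
S(o, X) = -7 + 3*√(X² + o²) (S(o, X) = -7 + 3*√(o² + X²) = -7 + 3*√(X² + o²))
-S(c(2), h) = -(-7 + 3*√((2*√6)² + (-8/5)²)) = -(-7 + 3*√(24 + 64/25)) = -(-7 + 3*√(664/25)) = -(-7 + 3*(2*√166/5)) = -(-7 + 6*√166/5) = 7 - 6*√166/5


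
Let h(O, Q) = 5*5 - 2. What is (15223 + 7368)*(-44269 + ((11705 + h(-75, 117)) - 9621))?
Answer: -952481742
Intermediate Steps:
h(O, Q) = 23 (h(O, Q) = 25 - 2 = 23)
(15223 + 7368)*(-44269 + ((11705 + h(-75, 117)) - 9621)) = (15223 + 7368)*(-44269 + ((11705 + 23) - 9621)) = 22591*(-44269 + (11728 - 9621)) = 22591*(-44269 + 2107) = 22591*(-42162) = -952481742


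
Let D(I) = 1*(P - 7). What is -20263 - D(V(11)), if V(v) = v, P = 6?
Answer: -20262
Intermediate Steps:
D(I) = -1 (D(I) = 1*(6 - 7) = 1*(-1) = -1)
-20263 - D(V(11)) = -20263 - 1*(-1) = -20263 + 1 = -20262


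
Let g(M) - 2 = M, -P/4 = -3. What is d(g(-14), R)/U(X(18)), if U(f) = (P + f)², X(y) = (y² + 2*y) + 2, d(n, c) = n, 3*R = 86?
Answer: -3/34969 ≈ -8.5790e-5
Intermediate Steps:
R = 86/3 (R = (⅓)*86 = 86/3 ≈ 28.667)
P = 12 (P = -4*(-3) = 12)
g(M) = 2 + M
X(y) = 2 + y² + 2*y
U(f) = (12 + f)²
d(g(-14), R)/U(X(18)) = (2 - 14)/((12 + (2 + 18² + 2*18))²) = -12/(12 + (2 + 324 + 36))² = -12/(12 + 362)² = -12/(374²) = -12/139876 = -12*1/139876 = -3/34969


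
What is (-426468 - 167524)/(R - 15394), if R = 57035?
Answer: -593992/41641 ≈ -14.265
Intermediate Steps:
(-426468 - 167524)/(R - 15394) = (-426468 - 167524)/(57035 - 15394) = -593992/41641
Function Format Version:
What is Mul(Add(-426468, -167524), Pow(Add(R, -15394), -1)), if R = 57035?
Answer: Rational(-593992, 41641) ≈ -14.265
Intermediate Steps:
Mul(Add(-426468, -167524), Pow(Add(R, -15394), -1)) = Mul(Add(-426468, -167524), Pow(Add(57035, -15394), -1)) = Mul(-593992, Pow(41641, -1)) = Mul(-593992, Rational(1, 41641)) = Rational(-593992, 41641)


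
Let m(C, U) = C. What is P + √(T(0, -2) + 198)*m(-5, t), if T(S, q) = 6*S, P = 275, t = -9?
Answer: 275 - 15*√22 ≈ 204.64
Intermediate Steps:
P + √(T(0, -2) + 198)*m(-5, t) = 275 + √(6*0 + 198)*(-5) = 275 + √(0 + 198)*(-5) = 275 + √198*(-5) = 275 + (3*√22)*(-5) = 275 - 15*√22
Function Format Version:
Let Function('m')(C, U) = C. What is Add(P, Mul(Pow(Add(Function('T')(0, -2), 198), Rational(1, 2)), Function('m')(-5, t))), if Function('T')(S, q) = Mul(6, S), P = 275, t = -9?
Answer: Add(275, Mul(-15, Pow(22, Rational(1, 2)))) ≈ 204.64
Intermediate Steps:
Add(P, Mul(Pow(Add(Function('T')(0, -2), 198), Rational(1, 2)), Function('m')(-5, t))) = Add(275, Mul(Pow(Add(Mul(6, 0), 198), Rational(1, 2)), -5)) = Add(275, Mul(Pow(Add(0, 198), Rational(1, 2)), -5)) = Add(275, Mul(Pow(198, Rational(1, 2)), -5)) = Add(275, Mul(Mul(3, Pow(22, Rational(1, 2))), -5)) = Add(275, Mul(-15, Pow(22, Rational(1, 2))))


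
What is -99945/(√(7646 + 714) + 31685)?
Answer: -633351465/200786173 + 39978*√2090/200786173 ≈ -3.1453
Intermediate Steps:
-99945/(√(7646 + 714) + 31685) = -99945/(√8360 + 31685) = -99945/(2*√2090 + 31685) = -99945/(31685 + 2*√2090)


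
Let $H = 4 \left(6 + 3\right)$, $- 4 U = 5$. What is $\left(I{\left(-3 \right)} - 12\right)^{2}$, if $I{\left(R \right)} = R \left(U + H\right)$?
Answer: $\frac{216225}{16} \approx 13514.0$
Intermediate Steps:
$U = - \frac{5}{4}$ ($U = \left(- \frac{1}{4}\right) 5 = - \frac{5}{4} \approx -1.25$)
$H = 36$ ($H = 4 \cdot 9 = 36$)
$I{\left(R \right)} = \frac{139 R}{4}$ ($I{\left(R \right)} = R \left(- \frac{5}{4} + 36\right) = R \frac{139}{4} = \frac{139 R}{4}$)
$\left(I{\left(-3 \right)} - 12\right)^{2} = \left(\frac{139}{4} \left(-3\right) - 12\right)^{2} = \left(- \frac{417}{4} - 12\right)^{2} = \left(- \frac{465}{4}\right)^{2} = \frac{216225}{16}$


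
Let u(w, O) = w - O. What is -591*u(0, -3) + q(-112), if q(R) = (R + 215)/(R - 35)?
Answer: -260734/147 ≈ -1773.7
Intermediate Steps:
q(R) = (215 + R)/(-35 + R)
-591*u(0, -3) + q(-112) = -591*(0 - 1*(-3)) + (215 - 112)/(-35 - 112) = -591*(0 + 3) + 103/(-147) = -591*3 - 1/147*103 = -1773 - 103/147 = -260734/147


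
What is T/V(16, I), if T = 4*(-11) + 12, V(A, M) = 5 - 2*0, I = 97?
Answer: -32/5 ≈ -6.4000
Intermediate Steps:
V(A, M) = 5 (V(A, M) = 5 + 0 = 5)
T = -32 (T = -44 + 12 = -32)
T/V(16, I) = -32/5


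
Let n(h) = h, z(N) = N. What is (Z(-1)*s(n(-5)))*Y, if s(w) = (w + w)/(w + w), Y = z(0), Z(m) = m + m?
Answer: 0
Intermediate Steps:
Z(m) = 2*m
Y = 0
s(w) = 1 (s(w) = (2*w)/((2*w)) = (2*w)*(1/(2*w)) = 1)
(Z(-1)*s(n(-5)))*Y = ((2*(-1))*1)*0 = -2*1*0 = -2*0 = 0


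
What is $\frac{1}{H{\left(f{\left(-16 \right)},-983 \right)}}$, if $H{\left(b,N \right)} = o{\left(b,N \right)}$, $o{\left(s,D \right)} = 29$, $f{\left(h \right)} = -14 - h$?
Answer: $\frac{1}{29} \approx 0.034483$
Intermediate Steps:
$H{\left(b,N \right)} = 29$
$\frac{1}{H{\left(f{\left(-16 \right)},-983 \right)}} = \frac{1}{29}$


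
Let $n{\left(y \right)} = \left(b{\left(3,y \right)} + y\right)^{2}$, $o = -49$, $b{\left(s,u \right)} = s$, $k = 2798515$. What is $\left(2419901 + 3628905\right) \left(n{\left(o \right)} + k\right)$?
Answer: $16940473596586$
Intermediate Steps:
$n{\left(y \right)} = \left(3 + y\right)^{2}$
$\left(2419901 + 3628905\right) \left(n{\left(o \right)} + k\right) = \left(2419901 + 3628905\right) \left(\left(3 - 49\right)^{2} + 2798515\right) = 6048806 \left(\left(-46\right)^{2} + 2798515\right) = 6048806 \left(2116 + 2798515\right) = 6048806 \cdot 2800631 = 16940473596586$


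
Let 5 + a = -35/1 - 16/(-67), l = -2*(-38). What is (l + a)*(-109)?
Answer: -264652/67 ≈ -3950.0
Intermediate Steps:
l = 76
a = -2664/67 (a = -5 + (-35/1 - 16/(-67)) = -5 + (-35*1 - 16*(-1/67)) = -5 + (-35 + 16/67) = -5 - 2329/67 = -2664/67 ≈ -39.761)
(l + a)*(-109) = (76 - 2664/67)*(-109) = (2428/67)*(-109) = -264652/67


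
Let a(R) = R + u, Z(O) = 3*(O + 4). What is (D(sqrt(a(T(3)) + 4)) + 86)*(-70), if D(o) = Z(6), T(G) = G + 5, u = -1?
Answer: -8120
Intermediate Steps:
Z(O) = 12 + 3*O (Z(O) = 3*(4 + O) = 12 + 3*O)
T(G) = 5 + G
a(R) = -1 + R (a(R) = R - 1 = -1 + R)
D(o) = 30 (D(o) = 12 + 3*6 = 12 + 18 = 30)
(D(sqrt(a(T(3)) + 4)) + 86)*(-70) = (30 + 86)*(-70) = 116*(-70) = -8120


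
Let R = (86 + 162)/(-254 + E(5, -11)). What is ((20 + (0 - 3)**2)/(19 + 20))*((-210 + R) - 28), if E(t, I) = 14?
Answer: -207959/1170 ≈ -177.74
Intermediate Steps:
R = -31/30 (R = (86 + 162)/(-254 + 14) = 248/(-240) = 248*(-1/240) = -31/30 ≈ -1.0333)
((20 + (0 - 3)**2)/(19 + 20))*((-210 + R) - 28) = ((20 + (0 - 3)**2)/(19 + 20))*((-210 - 31/30) - 28) = ((20 + (-3)**2)/39)*(-6331/30 - 28) = ((20 + 9)*(1/39))*(-7171/30) = (29*(1/39))*(-7171/30) = (29/39)*(-7171/30) = -207959/1170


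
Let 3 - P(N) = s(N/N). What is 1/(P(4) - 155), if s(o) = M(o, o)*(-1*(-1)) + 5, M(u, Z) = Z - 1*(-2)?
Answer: -1/160 ≈ -0.0062500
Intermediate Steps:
M(u, Z) = 2 + Z (M(u, Z) = Z + 2 = 2 + Z)
s(o) = 7 + o (s(o) = (2 + o)*(-1*(-1)) + 5 = (2 + o)*1 + 5 = (2 + o) + 5 = 7 + o)
P(N) = -5 (P(N) = 3 - (7 + N/N) = 3 - (7 + 1) = 3 - 1*8 = 3 - 8 = -5)
1/(P(4) - 155) = 1/(-5 - 155) = 1/(-160) = -1/160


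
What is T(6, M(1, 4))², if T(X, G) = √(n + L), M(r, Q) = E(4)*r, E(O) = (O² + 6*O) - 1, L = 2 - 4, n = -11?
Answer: -13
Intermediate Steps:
L = -2
E(O) = -1 + O² + 6*O
M(r, Q) = 39*r (M(r, Q) = (-1 + 4² + 6*4)*r = (-1 + 16 + 24)*r = 39*r)
T(X, G) = I*√13 (T(X, G) = √(-11 - 2) = √(-13) = I*√13)
T(6, M(1, 4))² = (I*√13)² = -13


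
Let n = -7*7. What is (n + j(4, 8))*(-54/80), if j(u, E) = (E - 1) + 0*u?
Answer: 567/20 ≈ 28.350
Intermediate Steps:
j(u, E) = -1 + E (j(u, E) = (-1 + E) + 0 = -1 + E)
n = -49
(n + j(4, 8))*(-54/80) = (-49 + (-1 + 8))*(-54/80) = (-49 + 7)*(-54*1/80) = -42*(-27/40) = 567/20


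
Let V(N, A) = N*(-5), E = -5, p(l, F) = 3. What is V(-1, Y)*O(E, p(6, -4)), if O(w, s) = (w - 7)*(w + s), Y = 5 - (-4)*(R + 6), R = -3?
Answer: 120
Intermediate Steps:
Y = 17 (Y = 5 - (-4)*(-3 + 6) = 5 - (-4)*3 = 5 - 1*(-12) = 5 + 12 = 17)
V(N, A) = -5*N
O(w, s) = (-7 + w)*(s + w)
V(-1, Y)*O(E, p(6, -4)) = (-5*(-1))*((-5)**2 - 7*3 - 7*(-5) + 3*(-5)) = 5*(25 - 21 + 35 - 15) = 5*24 = 120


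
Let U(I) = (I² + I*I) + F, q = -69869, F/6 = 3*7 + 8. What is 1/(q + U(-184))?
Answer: -1/1983 ≈ -0.00050429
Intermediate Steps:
F = 174 (F = 6*(3*7 + 8) = 6*(21 + 8) = 6*29 = 174)
U(I) = 174 + 2*I² (U(I) = (I² + I*I) + 174 = (I² + I²) + 174 = 2*I² + 174 = 174 + 2*I²)
1/(q + U(-184)) = 1/(-69869 + (174 + 2*(-184)²)) = 1/(-69869 + (174 + 2*33856)) = 1/(-69869 + (174 + 67712)) = 1/(-69869 + 67886) = 1/(-1983) = -1/1983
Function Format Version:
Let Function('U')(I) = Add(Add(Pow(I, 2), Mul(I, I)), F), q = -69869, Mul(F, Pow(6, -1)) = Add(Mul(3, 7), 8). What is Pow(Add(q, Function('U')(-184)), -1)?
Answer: Rational(-1, 1983) ≈ -0.00050429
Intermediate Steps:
F = 174 (F = Mul(6, Add(Mul(3, 7), 8)) = Mul(6, Add(21, 8)) = Mul(6, 29) = 174)
Function('U')(I) = Add(174, Mul(2, Pow(I, 2))) (Function('U')(I) = Add(Add(Pow(I, 2), Mul(I, I)), 174) = Add(Add(Pow(I, 2), Pow(I, 2)), 174) = Add(Mul(2, Pow(I, 2)), 174) = Add(174, Mul(2, Pow(I, 2))))
Pow(Add(q, Function('U')(-184)), -1) = Pow(Add(-69869, Add(174, Mul(2, Pow(-184, 2)))), -1) = Pow(Add(-69869, Add(174, Mul(2, 33856))), -1) = Pow(Add(-69869, Add(174, 67712)), -1) = Pow(Add(-69869, 67886), -1) = Pow(-1983, -1) = Rational(-1, 1983)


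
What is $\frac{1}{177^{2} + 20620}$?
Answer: $\frac{1}{51949} \approx 1.925 \cdot 10^{-5}$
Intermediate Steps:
$\frac{1}{177^{2} + 20620} = \frac{1}{31329 + 20620} = \frac{1}{51949}$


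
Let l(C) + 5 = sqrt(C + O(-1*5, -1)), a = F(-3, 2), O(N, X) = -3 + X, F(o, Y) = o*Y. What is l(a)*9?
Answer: -45 + 9*I*sqrt(10) ≈ -45.0 + 28.461*I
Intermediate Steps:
F(o, Y) = Y*o
a = -6 (a = 2*(-3) = -6)
l(C) = -5 + sqrt(-4 + C) (l(C) = -5 + sqrt(C + (-3 - 1)) = -5 + sqrt(C - 4) = -5 + sqrt(-4 + C))
l(a)*9 = (-5 + sqrt(-4 - 6))*9 = (-5 + sqrt(-10))*9 = (-5 + I*sqrt(10))*9 = -45 + 9*I*sqrt(10)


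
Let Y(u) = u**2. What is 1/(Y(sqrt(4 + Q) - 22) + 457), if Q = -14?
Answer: I/(44*sqrt(10) + 931*I) ≈ 0.0010506 + 0.00015702*I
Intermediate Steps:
1/(Y(sqrt(4 + Q) - 22) + 457) = 1/((sqrt(4 - 14) - 22)**2 + 457) = 1/((sqrt(-10) - 22)**2 + 457) = 1/((I*sqrt(10) - 22)**2 + 457) = 1/((-22 + I*sqrt(10))**2 + 457) = 1/(457 + (-22 + I*sqrt(10))**2)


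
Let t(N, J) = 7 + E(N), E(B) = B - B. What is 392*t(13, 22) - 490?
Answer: 2254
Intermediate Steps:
E(B) = 0
t(N, J) = 7 (t(N, J) = 7 + 0 = 7)
392*t(13, 22) - 490 = 392*7 - 490 = 2744 - 490 = 2254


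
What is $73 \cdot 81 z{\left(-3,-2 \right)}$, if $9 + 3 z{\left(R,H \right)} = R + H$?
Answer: $-27594$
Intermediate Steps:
$z{\left(R,H \right)} = -3 + \frac{H}{3} + \frac{R}{3}$ ($z{\left(R,H \right)} = -3 + \frac{R + H}{3} = -3 + \frac{H + R}{3} = -3 + \left(\frac{H}{3} + \frac{R}{3}\right) = -3 + \frac{H}{3} + \frac{R}{3}$)
$73 \cdot 81 z{\left(-3,-2 \right)} = 73 \cdot 81 \left(-3 + \frac{1}{3} \left(-2\right) + \frac{1}{3} \left(-3\right)\right) = 5913 \left(-3 - \frac{2}{3} - 1\right) = 5913 \left(- \frac{14}{3}\right) = -27594$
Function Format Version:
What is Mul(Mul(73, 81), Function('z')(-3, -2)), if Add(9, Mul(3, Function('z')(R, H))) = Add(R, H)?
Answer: -27594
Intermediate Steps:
Function('z')(R, H) = Add(-3, Mul(Rational(1, 3), H), Mul(Rational(1, 3), R)) (Function('z')(R, H) = Add(-3, Mul(Rational(1, 3), Add(R, H))) = Add(-3, Mul(Rational(1, 3), Add(H, R))) = Add(-3, Add(Mul(Rational(1, 3), H), Mul(Rational(1, 3), R))) = Add(-3, Mul(Rational(1, 3), H), Mul(Rational(1, 3), R)))
Mul(Mul(73, 81), Function('z')(-3, -2)) = Mul(Mul(73, 81), Add(-3, Mul(Rational(1, 3), -2), Mul(Rational(1, 3), -3))) = Mul(5913, Add(-3, Rational(-2, 3), -1)) = Mul(5913, Rational(-14, 3)) = -27594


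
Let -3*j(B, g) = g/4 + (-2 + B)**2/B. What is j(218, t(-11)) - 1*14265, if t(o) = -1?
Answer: -18751823/1308 ≈ -14336.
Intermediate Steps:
j(B, g) = -g/12 - (-2 + B)**2/(3*B) (j(B, g) = -(g/4 + (-2 + B)**2/B)/3 = -g/12 - (-2 + B)**2/(3*B))
j(218, t(-11)) - 1*14265 = (-1/12*(-1) - 1/3*(-2 + 218)**2/218) - 1*14265 = (1/12 - 1/3*1/218*216**2) - 14265 = (1/12 - 1/3*1/218*46656) - 14265 = (1/12 - 7776/109) - 14265 = -93203/1308 - 14265 = -18751823/1308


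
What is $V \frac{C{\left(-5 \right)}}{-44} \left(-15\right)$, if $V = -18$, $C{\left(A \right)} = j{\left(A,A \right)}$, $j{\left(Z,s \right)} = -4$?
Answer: $\frac{270}{11} \approx 24.545$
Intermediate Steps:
$C{\left(A \right)} = -4$
$V \frac{C{\left(-5 \right)}}{-44} \left(-15\right) = - 18 \left(- \frac{4}{-44}\right) \left(-15\right) = - 18 \left(\left(-4\right) \left(- \frac{1}{44}\right)\right) \left(-15\right) = \left(-18\right) \frac{1}{11} \left(-15\right) = \left(- \frac{18}{11}\right) \left(-15\right) = \frac{270}{11}$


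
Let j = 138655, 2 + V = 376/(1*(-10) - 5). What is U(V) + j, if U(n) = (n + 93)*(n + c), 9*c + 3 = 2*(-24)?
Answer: 30711776/225 ≈ 1.3650e+5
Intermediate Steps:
V = -406/15 (V = -2 + 376/(1*(-10) - 5) = -2 + 376/(-10 - 5) = -2 + 376/(-15) = -2 + 376*(-1/15) = -2 - 376/15 = -406/15 ≈ -27.067)
c = -17/3 (c = -1/3 + (2*(-24))/9 = -1/3 + (1/9)*(-48) = -1/3 - 16/3 = -17/3 ≈ -5.6667)
U(n) = (93 + n)*(-17/3 + n) (U(n) = (n + 93)*(n - 17/3) = (93 + n)*(-17/3 + n))
U(V) + j = (-527 + (-406/15)**2 + (262/3)*(-406/15)) + 138655 = (-527 + 164836/225 - 106372/45) + 138655 = -485599/225 + 138655 = 30711776/225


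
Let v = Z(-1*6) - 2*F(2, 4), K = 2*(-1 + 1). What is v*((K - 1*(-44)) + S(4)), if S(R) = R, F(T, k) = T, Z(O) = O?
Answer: -480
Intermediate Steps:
K = 0 (K = 2*0 = 0)
v = -10 (v = -1*6 - 2*2 = -6 - 4 = -10)
v*((K - 1*(-44)) + S(4)) = -10*((0 - 1*(-44)) + 4) = -10*((0 + 44) + 4) = -10*(44 + 4) = -10*48 = -480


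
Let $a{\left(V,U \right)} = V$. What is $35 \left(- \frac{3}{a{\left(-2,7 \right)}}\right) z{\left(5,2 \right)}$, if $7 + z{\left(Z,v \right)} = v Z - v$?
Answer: $\frac{105}{2} \approx 52.5$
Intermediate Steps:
$z{\left(Z,v \right)} = -7 - v + Z v$ ($z{\left(Z,v \right)} = -7 + \left(v Z - v\right) = -7 + \left(Z v - v\right) = -7 + \left(- v + Z v\right) = -7 - v + Z v$)
$35 \left(- \frac{3}{a{\left(-2,7 \right)}}\right) z{\left(5,2 \right)} = 35 \left(- \frac{3}{-2}\right) \left(-7 - 2 + 5 \cdot 2\right) = 35 \left(\left(-3\right) \left(- \frac{1}{2}\right)\right) \left(-7 - 2 + 10\right) = 35 \cdot \frac{3}{2} \cdot 1 = \frac{105}{2} \cdot 1 = \frac{105}{2}$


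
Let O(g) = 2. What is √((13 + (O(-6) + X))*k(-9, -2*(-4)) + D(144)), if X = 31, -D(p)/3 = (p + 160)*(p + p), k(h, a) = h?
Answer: 3*I*√29230 ≈ 512.9*I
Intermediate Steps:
D(p) = -6*p*(160 + p) (D(p) = -3*(p + 160)*(p + p) = -3*(160 + p)*2*p = -6*p*(160 + p))
√((13 + (O(-6) + X))*k(-9, -2*(-4)) + D(144)) = √((13 + (2 + 31))*(-9) - 6*144*(160 + 144)) = √((13 + 33)*(-9) - 6*144*304) = √(46*(-9) - 262656) = √(-414 - 262656) = √(-263070) = 3*I*√29230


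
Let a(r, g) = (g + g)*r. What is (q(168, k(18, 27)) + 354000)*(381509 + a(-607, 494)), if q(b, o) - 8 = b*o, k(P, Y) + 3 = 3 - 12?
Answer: -76807118344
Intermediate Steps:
k(P, Y) = -12 (k(P, Y) = -3 + (3 - 12) = -3 - 9 = -12)
a(r, g) = 2*g*r (a(r, g) = (2*g)*r = 2*g*r)
q(b, o) = 8 + b*o
(q(168, k(18, 27)) + 354000)*(381509 + a(-607, 494)) = ((8 + 168*(-12)) + 354000)*(381509 + 2*494*(-607)) = ((8 - 2016) + 354000)*(381509 - 599716) = (-2008 + 354000)*(-218207) = 351992*(-218207) = -76807118344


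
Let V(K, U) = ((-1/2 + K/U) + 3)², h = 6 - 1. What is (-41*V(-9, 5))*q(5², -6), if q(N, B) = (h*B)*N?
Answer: 30135/2 ≈ 15068.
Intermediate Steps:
h = 5
q(N, B) = 5*B*N (q(N, B) = (5*B)*N = 5*B*N)
V(K, U) = (5/2 + K/U)² (V(K, U) = ((-1*½ + K/U) + 3)² = ((-½ + K/U) + 3)² = (5/2 + K/U)²)
(-41*V(-9, 5))*q(5², -6) = (-41*(2*(-9) + 5*5)²/(4*5²))*(5*(-6)*5²) = (-41*(-18 + 25)²/(4*25))*(5*(-6)*25) = -41*7²/(4*25)*(-750) = -41*49/(4*25)*(-750) = -41*49/100*(-750) = -2009/100*(-750) = 30135/2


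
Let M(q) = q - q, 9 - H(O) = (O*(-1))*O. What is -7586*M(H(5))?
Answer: 0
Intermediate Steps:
H(O) = 9 + O**2 (H(O) = 9 - O*(-1)*O = 9 - (-O)*O = 9 - (-1)*O**2 = 9 + O**2)
M(q) = 0
-7586*M(H(5)) = -7586*0 = 0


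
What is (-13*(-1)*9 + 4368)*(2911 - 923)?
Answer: 8916180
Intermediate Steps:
(-13*(-1)*9 + 4368)*(2911 - 923) = (13*9 + 4368)*1988 = (117 + 4368)*1988 = 4485*1988 = 8916180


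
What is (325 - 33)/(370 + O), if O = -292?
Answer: 146/39 ≈ 3.7436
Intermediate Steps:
(325 - 33)/(370 + O) = (325 - 33)/(370 - 292) = 292/78 = 292*(1/78) = 146/39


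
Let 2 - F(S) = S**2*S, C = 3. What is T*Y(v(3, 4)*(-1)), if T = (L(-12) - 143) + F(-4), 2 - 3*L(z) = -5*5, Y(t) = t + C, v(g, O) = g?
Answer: 0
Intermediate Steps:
F(S) = 2 - S**3 (F(S) = 2 - S**2*S = 2 - S**3)
Y(t) = 3 + t (Y(t) = t + 3 = 3 + t)
L(z) = 9 (L(z) = 2/3 - (-5)*5/3 = 2/3 - 1/3*(-25) = 2/3 + 25/3 = 9)
T = -68 (T = (9 - 143) + (2 - 1*(-4)**3) = -134 + (2 - 1*(-64)) = -134 + (2 + 64) = -134 + 66 = -68)
T*Y(v(3, 4)*(-1)) = -68*(3 + 3*(-1)) = -68*(3 - 3) = -68*0 = 0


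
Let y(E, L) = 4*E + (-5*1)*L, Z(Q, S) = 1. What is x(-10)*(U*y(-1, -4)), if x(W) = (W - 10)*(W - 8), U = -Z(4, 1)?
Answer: -5760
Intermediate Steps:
U = -1 (U = -1*1 = -1)
y(E, L) = -5*L + 4*E (y(E, L) = 4*E - 5*L = -5*L + 4*E)
x(W) = (-10 + W)*(-8 + W)
x(-10)*(U*y(-1, -4)) = (80 + (-10)² - 18*(-10))*(-(-5*(-4) + 4*(-1))) = (80 + 100 + 180)*(-(20 - 4)) = 360*(-1*16) = 360*(-16) = -5760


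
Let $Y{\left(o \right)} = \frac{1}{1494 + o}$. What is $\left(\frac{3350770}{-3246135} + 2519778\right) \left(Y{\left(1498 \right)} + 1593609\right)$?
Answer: $\frac{177275762250909168257}{44147436} \approx 4.0155 \cdot 10^{12}$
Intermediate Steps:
$\left(\frac{3350770}{-3246135} + 2519778\right) \left(Y{\left(1498 \right)} + 1593609\right) = \left(\frac{3350770}{-3246135} + 2519778\right) \left(\frac{1}{1494 + 1498} + 1593609\right) = \left(3350770 \left(- \frac{1}{3246135}\right) + 2519778\right) \left(\frac{1}{2992} + 1593609\right) = \left(- \frac{670154}{649227} + 2519778\right) \left(\frac{1}{2992} + 1593609\right) = \frac{1635907241452}{649227} \cdot \frac{4768078129}{2992} = \frac{177275762250909168257}{44147436}$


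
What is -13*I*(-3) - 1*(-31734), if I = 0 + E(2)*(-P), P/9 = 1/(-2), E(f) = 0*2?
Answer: 31734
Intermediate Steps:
E(f) = 0
P = -9/2 (P = 9*(1/(-2)) = 9*(1*(-1/2)) = 9*(-1/2) = -9/2 ≈ -4.5000)
I = 0 (I = 0 + 0*(-1*(-9/2)) = 0 + 0*(9/2) = 0 + 0 = 0)
-13*I*(-3) - 1*(-31734) = -13*0*(-3) - 1*(-31734) = 0*(-3) + 31734 = 0 + 31734 = 31734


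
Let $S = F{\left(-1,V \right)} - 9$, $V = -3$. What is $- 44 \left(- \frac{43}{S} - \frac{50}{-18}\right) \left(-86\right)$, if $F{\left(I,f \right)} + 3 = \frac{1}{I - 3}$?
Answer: $\frac{10493032}{441} \approx 23794.0$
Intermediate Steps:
$F{\left(I,f \right)} = -3 + \frac{1}{-3 + I}$ ($F{\left(I,f \right)} = -3 + \frac{1}{I - 3} = -3 + \frac{1}{-3 + I}$)
$S = - \frac{49}{4}$ ($S = \frac{10 - -3}{-3 - 1} - 9 = \frac{10 + 3}{-4} - 9 = \left(- \frac{1}{4}\right) 13 - 9 = - \frac{13}{4} - 9 = - \frac{49}{4} \approx -12.25$)
$- 44 \left(- \frac{43}{S} - \frac{50}{-18}\right) \left(-86\right) = - 44 \left(- \frac{43}{- \frac{49}{4}} - \frac{50}{-18}\right) \left(-86\right) = - 44 \left(\left(-43\right) \left(- \frac{4}{49}\right) - - \frac{25}{9}\right) \left(-86\right) = - 44 \left(\frac{172}{49} + \frac{25}{9}\right) \left(-86\right) = \left(-44\right) \frac{2773}{441} \left(-86\right) = \left(- \frac{122012}{441}\right) \left(-86\right) = \frac{10493032}{441}$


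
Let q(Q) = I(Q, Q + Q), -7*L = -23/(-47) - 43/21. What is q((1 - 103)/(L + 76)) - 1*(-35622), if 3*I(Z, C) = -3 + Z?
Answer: 9379283678/263311 ≈ 35621.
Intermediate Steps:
L = 1538/6909 (L = -(-23/(-47) - 43/21)/7 = -(-23*(-1/47) - 43*1/21)/7 = -(23/47 - 43/21)/7 = -⅐*(-1538/987) = 1538/6909 ≈ 0.22261)
I(Z, C) = -1 + Z/3 (I(Z, C) = (-3 + Z)/3 = -1 + Z/3)
q(Q) = -1 + Q/3
q((1 - 103)/(L + 76)) - 1*(-35622) = (-1 + ((1 - 103)/(1538/6909 + 76))/3) - 1*(-35622) = (-1 + (-102/526622/6909)/3) + 35622 = (-1 + (-102*6909/526622)/3) + 35622 = (-1 + (⅓)*(-352359/263311)) + 35622 = (-1 - 117453/263311) + 35622 = -380764/263311 + 35622 = 9379283678/263311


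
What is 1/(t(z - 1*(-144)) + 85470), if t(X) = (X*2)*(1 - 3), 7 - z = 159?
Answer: 1/85502 ≈ 1.1696e-5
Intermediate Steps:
z = -152 (z = 7 - 1*159 = 7 - 159 = -152)
t(X) = -4*X (t(X) = (2*X)*(-2) = -4*X)
1/(t(z - 1*(-144)) + 85470) = 1/(-4*(-152 - 1*(-144)) + 85470) = 1/(-4*(-152 + 144) + 85470) = 1/(-4*(-8) + 85470) = 1/(32 + 85470) = 1/85502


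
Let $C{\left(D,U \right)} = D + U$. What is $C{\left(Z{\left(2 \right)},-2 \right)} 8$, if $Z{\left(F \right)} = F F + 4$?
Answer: $48$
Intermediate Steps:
$Z{\left(F \right)} = 4 + F^{2}$ ($Z{\left(F \right)} = F^{2} + 4 = 4 + F^{2}$)
$C{\left(Z{\left(2 \right)},-2 \right)} 8 = \left(\left(4 + 2^{2}\right) - 2\right) 8 = \left(\left(4 + 4\right) - 2\right) 8 = \left(8 - 2\right) 8 = 6 \cdot 8 = 48$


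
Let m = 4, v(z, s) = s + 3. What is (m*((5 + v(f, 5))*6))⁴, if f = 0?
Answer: 9475854336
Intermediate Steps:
v(z, s) = 3 + s
(m*((5 + v(f, 5))*6))⁴ = (4*((5 + (3 + 5))*6))⁴ = (4*((5 + 8)*6))⁴ = (4*(13*6))⁴ = (4*78)⁴ = 312⁴ = 9475854336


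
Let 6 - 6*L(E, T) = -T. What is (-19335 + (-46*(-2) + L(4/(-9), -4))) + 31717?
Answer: 37423/3 ≈ 12474.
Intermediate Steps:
L(E, T) = 1 + T/6 (L(E, T) = 1 - (-1)*T/6 = 1 + T/6)
(-19335 + (-46*(-2) + L(4/(-9), -4))) + 31717 = (-19335 + (-46*(-2) + (1 + (1/6)*(-4)))) + 31717 = (-19335 + (92 + (1 - 2/3))) + 31717 = (-19335 + (92 + 1/3)) + 31717 = (-19335 + 277/3) + 31717 = -57728/3 + 31717 = 37423/3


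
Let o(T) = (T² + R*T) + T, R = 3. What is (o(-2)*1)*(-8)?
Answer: 32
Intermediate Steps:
o(T) = T² + 4*T (o(T) = (T² + 3*T) + T = T² + 4*T)
(o(-2)*1)*(-8) = (-2*(4 - 2)*1)*(-8) = (-2*2*1)*(-8) = -4*1*(-8) = -4*(-8) = 32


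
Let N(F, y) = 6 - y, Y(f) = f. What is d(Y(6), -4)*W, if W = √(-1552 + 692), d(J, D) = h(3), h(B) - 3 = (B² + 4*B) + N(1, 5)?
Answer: 50*I*√215 ≈ 733.14*I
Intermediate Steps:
h(B) = 4 + B² + 4*B (h(B) = 3 + ((B² + 4*B) + (6 - 1*5)) = 3 + ((B² + 4*B) + (6 - 5)) = 3 + ((B² + 4*B) + 1) = 3 + (1 + B² + 4*B) = 4 + B² + 4*B)
d(J, D) = 25 (d(J, D) = 4 + 3² + 4*3 = 4 + 9 + 12 = 25)
W = 2*I*√215 (W = √(-860) = 2*I*√215 ≈ 29.326*I)
d(Y(6), -4)*W = 25*(2*I*√215) = 50*I*√215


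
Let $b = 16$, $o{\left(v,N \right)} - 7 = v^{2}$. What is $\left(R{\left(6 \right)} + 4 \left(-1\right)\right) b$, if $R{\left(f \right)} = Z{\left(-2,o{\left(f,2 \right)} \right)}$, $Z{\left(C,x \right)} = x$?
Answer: $624$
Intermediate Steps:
$o{\left(v,N \right)} = 7 + v^{2}$
$R{\left(f \right)} = 7 + f^{2}$
$\left(R{\left(6 \right)} + 4 \left(-1\right)\right) b = \left(\left(7 + 6^{2}\right) + 4 \left(-1\right)\right) 16 = \left(\left(7 + 36\right) - 4\right) 16 = \left(43 - 4\right) 16 = 39 \cdot 16 = 624$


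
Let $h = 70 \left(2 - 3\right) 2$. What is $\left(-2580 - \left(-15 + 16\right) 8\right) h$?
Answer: $362320$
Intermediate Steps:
$h = -140$ ($h = 70 \left(\left(-1\right) 2\right) = 70 \left(-2\right) = -140$)
$\left(-2580 - \left(-15 + 16\right) 8\right) h = \left(-2580 - \left(-15 + 16\right) 8\right) \left(-140\right) = \left(-2580 - 1 \cdot 8\right) \left(-140\right) = \left(-2580 - 8\right) \left(-140\right) = \left(-2588\right) \left(-140\right) = 362320$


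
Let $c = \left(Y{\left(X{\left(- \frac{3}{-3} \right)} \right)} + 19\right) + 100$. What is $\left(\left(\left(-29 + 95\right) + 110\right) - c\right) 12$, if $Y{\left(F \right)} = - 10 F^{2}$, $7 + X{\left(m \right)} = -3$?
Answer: $12684$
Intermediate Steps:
$X{\left(m \right)} = -10$ ($X{\left(m \right)} = -7 - 3 = -10$)
$c = -881$ ($c = \left(- 10 \left(-10\right)^{2} + 19\right) + 100 = \left(\left(-10\right) 100 + 19\right) + 100 = \left(-1000 + 19\right) + 100 = -981 + 100 = -881$)
$\left(\left(\left(-29 + 95\right) + 110\right) - c\right) 12 = \left(\left(\left(-29 + 95\right) + 110\right) - -881\right) 12 = \left(\left(66 + 110\right) + 881\right) 12 = \left(176 + 881\right) 12 = 1057 \cdot 12 = 12684$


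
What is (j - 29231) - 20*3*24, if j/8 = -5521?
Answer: -74839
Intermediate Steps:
j = -44168 (j = 8*(-5521) = -44168)
(j - 29231) - 20*3*24 = (-44168 - 29231) - 20*3*24 = -73399 - 60*24 = -73399 - 1440 = -74839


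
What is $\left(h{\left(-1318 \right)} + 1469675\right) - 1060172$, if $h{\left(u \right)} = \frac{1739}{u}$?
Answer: $\frac{539723215}{1318} \approx 4.095 \cdot 10^{5}$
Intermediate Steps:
$\left(h{\left(-1318 \right)} + 1469675\right) - 1060172 = \left(\frac{1739}{-1318} + 1469675\right) - 1060172 = \left(1739 \left(- \frac{1}{1318}\right) + 1469675\right) - 1060172 = \left(- \frac{1739}{1318} + 1469675\right) - 1060172 = \frac{1937029911}{1318} - 1060172 = \frac{539723215}{1318}$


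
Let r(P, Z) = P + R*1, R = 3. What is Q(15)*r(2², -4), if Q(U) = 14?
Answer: 98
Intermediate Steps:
r(P, Z) = 3 + P (r(P, Z) = P + 3*1 = P + 3 = 3 + P)
Q(15)*r(2², -4) = 14*(3 + 2²) = 14*(3 + 4) = 14*7 = 98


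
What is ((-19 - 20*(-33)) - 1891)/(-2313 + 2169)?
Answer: 625/72 ≈ 8.6806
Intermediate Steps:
((-19 - 20*(-33)) - 1891)/(-2313 + 2169) = ((-19 + 660) - 1891)/(-144) = (641 - 1891)*(-1/144) = -1250*(-1/144) = 625/72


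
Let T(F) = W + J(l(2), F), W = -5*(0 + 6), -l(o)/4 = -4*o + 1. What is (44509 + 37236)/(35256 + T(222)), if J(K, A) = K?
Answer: 81745/35254 ≈ 2.3187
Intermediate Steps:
l(o) = -4 + 16*o (l(o) = -4*(-4*o + 1) = -4*(1 - 4*o) = -4 + 16*o)
W = -30 (W = -5*6 = -30)
T(F) = -2 (T(F) = -30 + (-4 + 16*2) = -30 + (-4 + 32) = -30 + 28 = -2)
(44509 + 37236)/(35256 + T(222)) = (44509 + 37236)/(35256 - 2) = 81745/35254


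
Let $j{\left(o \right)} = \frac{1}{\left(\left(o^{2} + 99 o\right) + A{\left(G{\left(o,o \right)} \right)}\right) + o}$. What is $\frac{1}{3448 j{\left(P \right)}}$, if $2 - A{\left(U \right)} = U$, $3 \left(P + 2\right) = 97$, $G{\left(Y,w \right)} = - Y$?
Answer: $\frac{4484}{3879} \approx 1.156$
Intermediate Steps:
$P = \frac{91}{3}$ ($P = -2 + \frac{1}{3} \cdot 97 = -2 + \frac{97}{3} = \frac{91}{3} \approx 30.333$)
$A{\left(U \right)} = 2 - U$
$j{\left(o \right)} = \frac{1}{2 + o^{2} + 101 o}$ ($j{\left(o \right)} = \frac{1}{\left(\left(o^{2} + 99 o\right) - \left(-2 - o\right)\right) + o} = \frac{1}{\left(\left(o^{2} + 99 o\right) + \left(2 + o\right)\right) + o} = \frac{1}{\left(2 + o^{2} + 100 o\right) + o} = \frac{1}{2 + o^{2} + 101 o}$)
$\frac{1}{3448 j{\left(P \right)}} = \frac{1}{3448 \frac{1}{2 + \left(\frac{91}{3}\right)^{2} + 101 \cdot \frac{91}{3}}} = \frac{1}{3448 \frac{1}{2 + \frac{8281}{9} + \frac{9191}{3}}} = \frac{1}{3448 \frac{1}{\frac{35872}{9}}} = \frac{1}{3448 \cdot \frac{9}{35872}} = \frac{1}{3448} \cdot \frac{35872}{9} = \frac{4484}{3879}$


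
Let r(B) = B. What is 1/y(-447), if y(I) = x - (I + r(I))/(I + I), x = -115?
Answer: -1/116 ≈ -0.0086207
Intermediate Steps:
y(I) = -116 (y(I) = -115 - (I + I)/(I + I) = -115 - 2*I/(2*I) = -115 - 2*I*1/(2*I) = -115 - 1*1 = -115 - 1 = -116)
1/y(-447) = 1/(-116) = -1/116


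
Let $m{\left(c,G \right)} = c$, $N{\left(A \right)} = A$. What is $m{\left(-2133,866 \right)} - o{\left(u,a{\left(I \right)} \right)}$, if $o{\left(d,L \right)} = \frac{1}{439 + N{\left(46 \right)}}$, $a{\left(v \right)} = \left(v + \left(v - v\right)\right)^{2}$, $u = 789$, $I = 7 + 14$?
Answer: $- \frac{1034506}{485} \approx -2133.0$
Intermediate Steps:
$I = 21$
$a{\left(v \right)} = v^{2}$ ($a{\left(v \right)} = \left(v + 0\right)^{2} = v^{2}$)
$o{\left(d,L \right)} = \frac{1}{485}$ ($o{\left(d,L \right)} = \frac{1}{439 + 46} = \frac{1}{485}$)
$m{\left(-2133,866 \right)} - o{\left(u,a{\left(I \right)} \right)} = -2133 - \frac{1}{485} = - \frac{1034506}{485}$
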